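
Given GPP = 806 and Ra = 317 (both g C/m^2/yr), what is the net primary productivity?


NPP = GPP - Ra = 806 - 317 = 489 g C/m^2/yr

489 g C/m^2/yr


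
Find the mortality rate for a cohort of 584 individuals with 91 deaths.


Mortality rate = 91 / 584 = 0.155822 ≈ 0.1558

0.1558


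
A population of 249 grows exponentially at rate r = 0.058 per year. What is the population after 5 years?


r*t = 0.058 * 5 = 0.29
exp(0.29) = 1.33643
N = 249 * 1.33643 = 332.771 ≈ 333

333


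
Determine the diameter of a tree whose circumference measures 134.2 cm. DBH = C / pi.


DBH = C / pi = 134.2 / 3.141593 = 42.7172 ≈ 42.72 cm

42.72 cm


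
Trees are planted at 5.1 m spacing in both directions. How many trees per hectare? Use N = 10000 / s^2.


N = 10000 / 5.1^2 = 10000 / 26.01 = 384.468 ≈ 384 trees/ha

384 trees/ha


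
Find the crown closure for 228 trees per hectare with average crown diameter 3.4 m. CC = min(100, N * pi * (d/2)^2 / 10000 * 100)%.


(d/2)^2 = (3.4/2)^2 = 1.7^2 = 2.89
Crown area = 3.141593 * 2.89 = 9.07920 m^2
N * area / 10000 * 100 = 228 * 9.07920 / 10000 * 100 = 20.7006
CC = min(100, 20.7006) = 20.7006 ≈ 20.7%

20.7%


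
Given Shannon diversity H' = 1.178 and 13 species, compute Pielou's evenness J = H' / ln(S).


ln(13) = 2.56495
J = H' / ln(S) = 1.178 / 2.56495 = 0.459268 ≈ 0.4593

0.4593


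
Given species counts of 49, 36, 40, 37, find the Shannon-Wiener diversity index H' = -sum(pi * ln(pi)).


Total N = 49 + 36 + 40 + 37 = 162
Per-species terms:
  p = 49/162 = 0.302469; ln(p) = -1.195776; p*ln(p) = 0.302469 * (-1.195776) = -0.361685
  p = 36/162 = 0.222222; ln(p) = -1.504078; p*ln(p) = 0.222222 * (-1.504078) = -0.334239
  p = 40/162 = 0.246914; ln(p) = -1.398715; p*ln(p) = 0.246914 * (-1.398715) = -0.345362
  p = 37/162 = 0.228395; ln(p) = -1.476679; p*ln(p) = 0.228395 * (-1.476679) = -0.337266
sum(p*ln(p)) = (-0.361685) + (-0.334239) + (-0.345362) + (-0.337266) = -1.378552
H' = -(-1.378552) = 1.378552 ≈ 1.3786

1.3786


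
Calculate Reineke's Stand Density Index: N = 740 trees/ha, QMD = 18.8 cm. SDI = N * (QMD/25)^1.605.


QMD/25 = 18.8/25 = 0.752
(0.752)^1.605 = exp(1.605 * ln(0.752)) = exp(1.605 * (-0.285019)) = exp(-0.457455) = 0.632892
SDI = 740 * 0.632892 = 468.340 ≈ 468

468


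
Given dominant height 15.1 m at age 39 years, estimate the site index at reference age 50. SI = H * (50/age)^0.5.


50/39 = 1.28205
(1.28205)^0.5 = 1.13228
SI = 15.1 * 1.13228 = 17.0974 ≈ 17.1 m

17.1 m


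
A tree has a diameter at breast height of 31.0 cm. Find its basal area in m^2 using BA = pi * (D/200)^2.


D/200 = 31.0/200 = 0.155 m
(D/200)^2 = 0.155^2 = 0.024025
BA = 3.141593 * 0.024025 = 0.0754768 ≈ 0.0755 m^2

0.0755 m^2


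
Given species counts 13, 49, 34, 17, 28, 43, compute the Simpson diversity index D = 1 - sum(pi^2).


Total N = 13 + 49 + 34 + 17 + 28 + 43 = 184
Per-species terms:
  p = 13/184 = 0.070652; p^2 = 0.070652^2 = 0.004992
  p = 49/184 = 0.266304; p^2 = 0.266304^2 = 0.070918
  p = 34/184 = 0.184783; p^2 = 0.184783^2 = 0.034145
  p = 17/184 = 0.092391; p^2 = 0.092391^2 = 0.008536
  p = 28/184 = 0.152174; p^2 = 0.152174^2 = 0.023157
  p = 43/184 = 0.233696; p^2 = 0.233696^2 = 0.054614
sum(p^2) = 0.004992 + 0.070918 + 0.034145 + 0.008536 + 0.023157 + 0.054614 = 0.196362
D = 1 - 0.196362 = 0.803638 ≈ 0.8036

0.8036


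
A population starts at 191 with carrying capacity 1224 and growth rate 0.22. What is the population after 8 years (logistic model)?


(K - N0)/N0 = (1224 - 191)/191 = 1033/191 = 5.40838
r*t = 0.22 * 8 = 1.76; exp(-1.76) = 0.172045
5.40838 * 0.172045 = 0.930485
1 + 0.930485 = 1.93049
N = 1224 / 1.93049 = 634.036 ≈ 634

634


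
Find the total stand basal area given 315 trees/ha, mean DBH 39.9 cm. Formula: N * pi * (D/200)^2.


(D/200)^2 = (39.9/200)^2 = 0.1995^2 = 0.03980025
Individual BA = 3.141593 * 0.03980025 = 0.125036 m^2
Stand BA = 315 * 0.125036 = 39.3863 ≈ 39.39 m^2/ha

39.39 m^2/ha


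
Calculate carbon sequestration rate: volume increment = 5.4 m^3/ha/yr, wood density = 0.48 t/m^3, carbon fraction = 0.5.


C = 5.4 * 0.48 * 0.5 = 1.296 ≈ 1.30 t C/ha/yr

1.30 t C/ha/yr


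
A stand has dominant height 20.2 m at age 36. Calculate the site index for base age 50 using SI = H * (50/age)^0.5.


50/36 = 1.38889
(1.38889)^0.5 = 1.17851
SI = 20.2 * 1.17851 = 23.8059 ≈ 23.8 m

23.8 m


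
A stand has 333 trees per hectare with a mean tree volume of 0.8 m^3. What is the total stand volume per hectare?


V_stand = 333 * 0.8 = 266.4 m^3/ha

266.4 m^3/ha


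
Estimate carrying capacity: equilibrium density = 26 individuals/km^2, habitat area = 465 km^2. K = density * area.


K = 26 * 465 = 12090 individuals

12090 individuals


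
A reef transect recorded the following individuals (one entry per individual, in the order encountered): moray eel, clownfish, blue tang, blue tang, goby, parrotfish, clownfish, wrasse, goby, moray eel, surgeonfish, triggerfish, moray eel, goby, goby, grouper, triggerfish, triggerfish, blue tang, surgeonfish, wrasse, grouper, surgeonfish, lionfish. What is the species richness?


Total individuals logged = 24
Distinct species (count of individuals): moray eel (3), clownfish (2), blue tang (3), goby (4), parrotfish (1), wrasse (2), surgeonfish (3), triggerfish (3), grouper (2), lionfish (1)
Species richness = number of distinct species = 10

10


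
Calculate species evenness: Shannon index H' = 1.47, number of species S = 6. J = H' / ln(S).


ln(6) = 1.79176
J = H' / ln(S) = 1.47 / 1.79176 = 0.820422 ≈ 0.8204

0.8204


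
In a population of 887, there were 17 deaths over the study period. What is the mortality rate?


Mortality rate = 17 / 887 = 0.019166 ≈ 0.0192

0.0192


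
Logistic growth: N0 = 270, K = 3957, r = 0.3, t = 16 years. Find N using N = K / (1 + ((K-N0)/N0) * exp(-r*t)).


(K - N0)/N0 = (3957 - 270)/270 = 3687/270 = 13.6556
r*t = 0.3 * 16 = 4.8; exp(-4.8) = 0.00822975
13.6556 * 0.00822975 = 0.112382
1 + 0.112382 = 1.11238
N = 3957 / 1.11238 = 3557.24 ≈ 3557

3557


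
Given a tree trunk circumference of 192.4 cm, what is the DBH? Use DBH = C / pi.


DBH = C / pi = 192.4 / 3.141593 = 61.2428 ≈ 61.24 cm

61.24 cm


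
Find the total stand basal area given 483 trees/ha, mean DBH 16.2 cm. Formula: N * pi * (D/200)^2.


(D/200)^2 = (16.2/200)^2 = 0.081^2 = 0.006561
Individual BA = 3.141593 * 0.006561 = 0.0206120 m^2
Stand BA = 483 * 0.0206120 = 9.95560 ≈ 9.96 m^2/ha

9.96 m^2/ha


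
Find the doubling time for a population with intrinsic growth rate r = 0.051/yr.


td = ln(2) / 0.051 = 0.693147 / 0.051 = 13.5911 ≈ 13.6 years

13.6 years


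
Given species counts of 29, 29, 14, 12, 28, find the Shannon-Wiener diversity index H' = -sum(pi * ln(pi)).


Total N = 29 + 29 + 14 + 12 + 28 = 112
Per-species terms:
  p = 29/112 = 0.258929; ln(p) = -1.351201; p*ln(p) = 0.258929 * (-1.351201) = -0.349865
  p = 29/112 = 0.258929; ln(p) = -1.351201; p*ln(p) = 0.258929 * (-1.351201) = -0.349865
  p = 14/112 = 0.125000; ln(p) = -2.079442; p*ln(p) = 0.125000 * (-2.079442) = -0.259930
  p = 12/112 = 0.107143; ln(p) = -2.233591; p*ln(p) = 0.107143 * (-2.233591) = -0.239314
  p = 28/112 = 0.250000; ln(p) = -1.386294; p*ln(p) = 0.250000 * (-1.386294) = -0.346574
sum(p*ln(p)) = (-0.349865) + (-0.349865) + (-0.259930) + (-0.239314) + (-0.346574) = -1.545548
H' = -(-1.545548) = 1.545548 ≈ 1.5455

1.5455


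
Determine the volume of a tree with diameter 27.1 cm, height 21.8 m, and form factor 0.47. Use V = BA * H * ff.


(D/200)^2 = (27.1/200)^2 = 0.1355^2 = 0.01836025
BA = 3.141593 * 0.01836025 = 0.0576804 m^2
V = 0.0576804 * 21.8 * 0.47 = 0.590993 ≈ 0.591 m^3

0.591 m^3


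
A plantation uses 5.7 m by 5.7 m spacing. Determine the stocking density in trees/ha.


N = 10000 / 5.7^2 = 10000 / 32.49 = 307.787 ≈ 308 trees/ha

308 trees/ha


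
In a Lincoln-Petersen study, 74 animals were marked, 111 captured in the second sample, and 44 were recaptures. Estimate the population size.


N = M * C / R = 74 * 111 / 44 = 8214 / 44 = 186.68 ≈ 187

187 individuals


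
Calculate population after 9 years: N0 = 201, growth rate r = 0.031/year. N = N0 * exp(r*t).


r*t = 0.031 * 9 = 0.279
exp(0.279) = 1.32181
N = 201 * 1.32181 = 265.684 ≈ 266

266


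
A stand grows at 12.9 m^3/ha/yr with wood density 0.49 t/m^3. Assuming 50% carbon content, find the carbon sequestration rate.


C = 12.9 * 0.49 * 0.5 = 3.1605 ≈ 3.16 t C/ha/yr

3.16 t C/ha/yr


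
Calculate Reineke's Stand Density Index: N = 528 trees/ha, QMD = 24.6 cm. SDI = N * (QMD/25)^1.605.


QMD/25 = 24.6/25 = 0.984
(0.984)^1.605 = exp(1.605 * ln(0.984)) = exp(1.605 * (-0.0161294)) = exp(-0.0258877) = 0.974445
SDI = 528 * 0.974445 = 514.507 ≈ 515

515


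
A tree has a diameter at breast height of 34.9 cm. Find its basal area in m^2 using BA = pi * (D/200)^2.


D/200 = 34.9/200 = 0.1745 m
(D/200)^2 = 0.1745^2 = 0.03045025
BA = 3.141593 * 0.03045025 = 0.0956623 ≈ 0.0957 m^2

0.0957 m^2


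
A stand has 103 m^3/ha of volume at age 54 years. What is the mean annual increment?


MAI = 103 / 54 = 1.9074 ≈ 1.91 m^3/ha/yr

1.91 m^3/ha/yr


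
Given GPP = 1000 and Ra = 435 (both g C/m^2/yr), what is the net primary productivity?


NPP = GPP - Ra = 1000 - 435 = 565 g C/m^2/yr

565 g C/m^2/yr


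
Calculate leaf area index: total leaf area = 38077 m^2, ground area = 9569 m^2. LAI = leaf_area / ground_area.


LAI = 38077 / 9569 = 3.9792 ≈ 3.98

3.98


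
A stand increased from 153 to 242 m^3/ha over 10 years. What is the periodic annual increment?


PAI = (V2 - V1) / period = (242 - 153) / 10 = 89 / 10 = 8.90 m^3/ha/yr

8.90 m^3/ha/yr


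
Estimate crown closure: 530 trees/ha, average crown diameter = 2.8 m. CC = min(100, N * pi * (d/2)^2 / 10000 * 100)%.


(d/2)^2 = (2.8/2)^2 = 1.4^2 = 1.96
Crown area = 3.141593 * 1.96 = 6.15752 m^2
N * area / 10000 * 100 = 530 * 6.15752 / 10000 * 100 = 32.6349
CC = min(100, 32.6349) = 32.6349 ≈ 32.6%

32.6%


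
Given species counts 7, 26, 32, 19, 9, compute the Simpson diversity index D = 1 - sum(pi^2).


Total N = 7 + 26 + 32 + 19 + 9 = 93
Per-species terms:
  p = 7/93 = 0.075269; p^2 = 0.075269^2 = 0.005665
  p = 26/93 = 0.279570; p^2 = 0.279570^2 = 0.078159
  p = 32/93 = 0.344086; p^2 = 0.344086^2 = 0.118395
  p = 19/93 = 0.204301; p^2 = 0.204301^2 = 0.041739
  p = 9/93 = 0.096774; p^2 = 0.096774^2 = 0.009365
sum(p^2) = 0.005665 + 0.078159 + 0.118395 + 0.041739 + 0.009365 = 0.253323
D = 1 - 0.253323 = 0.746677 ≈ 0.7467

0.7467


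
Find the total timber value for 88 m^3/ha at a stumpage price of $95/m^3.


Value = 88 * 95 = $8360/ha

$8360/ha


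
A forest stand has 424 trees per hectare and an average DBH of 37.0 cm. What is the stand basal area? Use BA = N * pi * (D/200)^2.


(D/200)^2 = (37.0/200)^2 = 0.185^2 = 0.034225
Individual BA = 3.141593 * 0.034225 = 0.107521 m^2
Stand BA = 424 * 0.107521 = 45.5889 ≈ 45.59 m^2/ha

45.59 m^2/ha


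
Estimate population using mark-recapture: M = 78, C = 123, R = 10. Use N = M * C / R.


N = M * C / R = 78 * 123 / 10 = 9594 / 10 = 959.40 ≈ 959

959 individuals


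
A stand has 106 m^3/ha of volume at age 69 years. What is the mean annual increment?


MAI = 106 / 69 = 1.5362 ≈ 1.54 m^3/ha/yr

1.54 m^3/ha/yr


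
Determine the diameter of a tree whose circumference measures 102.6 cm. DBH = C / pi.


DBH = C / pi = 102.6 / 3.141593 = 32.6586 ≈ 32.66 cm

32.66 cm


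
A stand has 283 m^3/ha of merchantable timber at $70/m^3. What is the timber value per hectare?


Value = 283 * 70 = $19810/ha

$19810/ha


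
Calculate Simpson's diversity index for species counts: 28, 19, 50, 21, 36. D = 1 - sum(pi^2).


Total N = 28 + 19 + 50 + 21 + 36 = 154
Per-species terms:
  p = 28/154 = 0.181818; p^2 = 0.181818^2 = 0.033058
  p = 19/154 = 0.123377; p^2 = 0.123377^2 = 0.015222
  p = 50/154 = 0.324675; p^2 = 0.324675^2 = 0.105414
  p = 21/154 = 0.136364; p^2 = 0.136364^2 = 0.018595
  p = 36/154 = 0.233766; p^2 = 0.233766^2 = 0.054647
sum(p^2) = 0.033058 + 0.015222 + 0.105414 + 0.018595 + 0.054647 = 0.226936
D = 1 - 0.226936 = 0.773064 ≈ 0.7731

0.7731


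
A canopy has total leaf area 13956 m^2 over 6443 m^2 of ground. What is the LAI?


LAI = 13956 / 6443 = 2.1661 ≈ 2.17

2.17


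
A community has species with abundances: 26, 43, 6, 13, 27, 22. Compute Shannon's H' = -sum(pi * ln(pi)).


Total N = 26 + 43 + 6 + 13 + 27 + 22 = 137
Per-species terms:
  p = 26/137 = 0.189781; ln(p) = -1.661885; p*ln(p) = 0.189781 * (-1.661885) = -0.315394
  p = 43/137 = 0.313869; ln(p) = -1.158780; p*ln(p) = 0.313869 * (-1.158780) = -0.363705
  p = 6/137 = 0.043796; ln(p) = -3.128213; p*ln(p) = 0.043796 * (-3.128213) = -0.137003
  p = 13/137 = 0.094891; ln(p) = -2.355026; p*ln(p) = 0.094891 * (-2.355026) = -0.223471
  p = 27/137 = 0.197080; ln(p) = -1.624146; p*ln(p) = 0.197080 * (-1.624146) = -0.320087
  p = 22/137 = 0.160584; ln(p) = -1.828938; p*ln(p) = 0.160584 * (-1.828938) = -0.293698
sum(p*ln(p)) = (-0.315394) + (-0.363705) + (-0.137003) + (-0.223471) + (-0.320087) + (-0.293698) = -1.653358
H' = -(-1.653358) = 1.653358 ≈ 1.6534

1.6534


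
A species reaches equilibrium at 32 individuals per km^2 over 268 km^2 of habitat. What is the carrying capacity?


K = 32 * 268 = 8576 individuals

8576 individuals


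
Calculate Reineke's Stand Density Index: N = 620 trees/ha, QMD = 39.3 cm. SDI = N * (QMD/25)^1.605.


QMD/25 = 39.3/25 = 1.572
(1.572)^1.605 = exp(1.605 * ln(1.572)) = exp(1.605 * 0.452349) = exp(0.726020) = 2.06684
SDI = 620 * 2.06684 = 1281.44 ≈ 1281

1281


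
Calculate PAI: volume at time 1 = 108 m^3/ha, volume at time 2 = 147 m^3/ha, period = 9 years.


PAI = (V2 - V1) / period = (147 - 108) / 9 = 39 / 9 = 4.3333 ≈ 4.33 m^3/ha/yr

4.33 m^3/ha/yr


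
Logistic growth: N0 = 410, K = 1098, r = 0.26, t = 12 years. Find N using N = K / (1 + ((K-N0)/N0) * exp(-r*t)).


(K - N0)/N0 = (1098 - 410)/410 = 688/410 = 1.67805
r*t = 0.26 * 12 = 3.12; exp(-3.12) = 0.0441572
1.67805 * 0.0441572 = 0.0740980
1 + 0.0740980 = 1.07410
N = 1098 / 1.07410 = 1022.25 ≈ 1022

1022


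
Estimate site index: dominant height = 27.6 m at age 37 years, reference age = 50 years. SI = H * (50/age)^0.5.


50/37 = 1.35135
(1.35135)^0.5 = 1.16248
SI = 27.6 * 1.16248 = 32.0844 ≈ 32.1 m

32.1 m


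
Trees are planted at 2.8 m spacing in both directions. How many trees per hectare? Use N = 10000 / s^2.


N = 10000 / 2.8^2 = 10000 / 7.84 = 1275.51 ≈ 1276 trees/ha

1276 trees/ha


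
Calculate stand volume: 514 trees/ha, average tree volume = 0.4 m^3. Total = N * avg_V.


V_stand = 514 * 0.4 = 205.6 m^3/ha

205.6 m^3/ha


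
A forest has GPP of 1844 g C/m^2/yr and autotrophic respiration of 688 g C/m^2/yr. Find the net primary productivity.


NPP = GPP - Ra = 1844 - 688 = 1156 g C/m^2/yr

1156 g C/m^2/yr


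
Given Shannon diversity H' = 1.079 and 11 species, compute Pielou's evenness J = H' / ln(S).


ln(11) = 2.39790
J = H' / ln(S) = 1.079 / 2.39790 = 0.449977 ≈ 0.4500

0.4500


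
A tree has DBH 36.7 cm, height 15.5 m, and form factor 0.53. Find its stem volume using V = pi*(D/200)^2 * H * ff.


(D/200)^2 = (36.7/200)^2 = 0.1835^2 = 0.03367225
BA = 3.141593 * 0.03367225 = 0.105785 m^2
V = 0.105785 * 15.5 * 0.53 = 0.869024 ≈ 0.869 m^3

0.869 m^3


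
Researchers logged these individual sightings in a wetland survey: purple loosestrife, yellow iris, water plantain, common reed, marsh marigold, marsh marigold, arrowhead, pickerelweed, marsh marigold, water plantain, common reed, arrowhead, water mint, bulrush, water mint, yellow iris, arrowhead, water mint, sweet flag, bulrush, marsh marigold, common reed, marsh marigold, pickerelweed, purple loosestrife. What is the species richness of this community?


Total individuals logged = 25
Distinct species (count of individuals): purple loosestrife (2), yellow iris (2), water plantain (2), common reed (3), marsh marigold (5), arrowhead (3), pickerelweed (2), water mint (3), bulrush (2), sweet flag (1)
Species richness = number of distinct species = 10

10


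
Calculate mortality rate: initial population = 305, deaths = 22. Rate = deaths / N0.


Mortality rate = 22 / 305 = 0.072131 ≈ 0.0721

0.0721


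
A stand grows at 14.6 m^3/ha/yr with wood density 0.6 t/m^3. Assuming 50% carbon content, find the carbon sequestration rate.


C = 14.6 * 0.6 * 0.5 = 4.38 t C/ha/yr

4.38 t C/ha/yr


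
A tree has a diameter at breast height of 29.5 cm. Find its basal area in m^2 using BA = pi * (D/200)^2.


D/200 = 29.5/200 = 0.1475 m
(D/200)^2 = 0.1475^2 = 0.02175625
BA = 3.141593 * 0.02175625 = 0.0683493 ≈ 0.0683 m^2

0.0683 m^2


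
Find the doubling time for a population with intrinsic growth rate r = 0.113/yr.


td = ln(2) / 0.113 = 0.693147 / 0.113 = 6.13404 ≈ 6.1 years

6.1 years


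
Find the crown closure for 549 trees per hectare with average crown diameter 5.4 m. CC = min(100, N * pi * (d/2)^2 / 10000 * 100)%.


(d/2)^2 = (5.4/2)^2 = 2.7^2 = 7.29
Crown area = 3.141593 * 7.29 = 22.9022 m^2
N * area / 10000 * 100 = 549 * 22.9022 / 10000 * 100 = 125.733
CC = min(100, 125.733) = 100%

100%


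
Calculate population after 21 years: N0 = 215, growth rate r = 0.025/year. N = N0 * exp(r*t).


r*t = 0.025 * 21 = 0.525
exp(0.525) = 1.69046
N = 215 * 1.69046 = 363.449 ≈ 363

363


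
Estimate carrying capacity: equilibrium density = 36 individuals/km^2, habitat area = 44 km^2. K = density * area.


K = 36 * 44 = 1584 individuals

1584 individuals


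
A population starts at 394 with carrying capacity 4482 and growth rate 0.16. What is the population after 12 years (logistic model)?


(K - N0)/N0 = (4482 - 394)/394 = 4088/394 = 10.3756
r*t = 0.16 * 12 = 1.92; exp(-1.92) = 0.146607
10.3756 * 0.146607 = 1.52114
1 + 1.52114 = 2.52114
N = 4482 / 2.52114 = 1777.77 ≈ 1778

1778


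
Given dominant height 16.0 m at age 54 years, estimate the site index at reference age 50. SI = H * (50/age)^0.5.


50/54 = 0.925926
(0.925926)^0.5 = 0.962250
SI = 16.0 * 0.962250 = 15.3960 ≈ 15.4 m

15.4 m


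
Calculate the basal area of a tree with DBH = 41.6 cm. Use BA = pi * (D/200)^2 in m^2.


D/200 = 41.6/200 = 0.208 m
(D/200)^2 = 0.208^2 = 0.043264
BA = 3.141593 * 0.043264 = 0.135918 ≈ 0.1359 m^2

0.1359 m^2


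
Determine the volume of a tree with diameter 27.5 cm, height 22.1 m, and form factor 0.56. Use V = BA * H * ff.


(D/200)^2 = (27.5/200)^2 = 0.1375^2 = 0.01890625
BA = 3.141593 * 0.01890625 = 0.0593957 m^2
V = 0.0593957 * 22.1 * 0.56 = 0.735081 ≈ 0.735 m^3

0.735 m^3


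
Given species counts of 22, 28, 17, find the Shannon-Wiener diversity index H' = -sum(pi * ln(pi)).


Total N = 22 + 28 + 17 = 67
Per-species terms:
  p = 22/67 = 0.328358; ln(p) = -1.113651; p*ln(p) = 0.328358 * (-1.113651) = -0.365676
  p = 28/67 = 0.417910; ln(p) = -0.872489; p*ln(p) = 0.417910 * (-0.872489) = -0.364622
  p = 17/67 = 0.253731; ln(p) = -1.371481; p*ln(p) = 0.253731 * (-1.371481) = -0.347987
sum(p*ln(p)) = (-0.365676) + (-0.364622) + (-0.347987) = -1.078285
H' = -(-1.078285) = 1.078285 ≈ 1.0783

1.0783


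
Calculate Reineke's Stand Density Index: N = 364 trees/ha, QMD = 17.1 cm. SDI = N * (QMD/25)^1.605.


QMD/25 = 17.1/25 = 0.684
(0.684)^1.605 = exp(1.605 * ln(0.684)) = exp(1.605 * (-0.379797)) = exp(-0.609574) = 0.543582
SDI = 364 * 0.543582 = 197.864 ≈ 198

198


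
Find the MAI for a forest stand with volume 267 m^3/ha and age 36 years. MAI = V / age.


MAI = 267 / 36 = 7.4167 ≈ 7.42 m^3/ha/yr

7.42 m^3/ha/yr


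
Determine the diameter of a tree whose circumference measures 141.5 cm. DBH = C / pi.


DBH = C / pi = 141.5 / 3.141593 = 45.0408 ≈ 45.04 cm

45.04 cm


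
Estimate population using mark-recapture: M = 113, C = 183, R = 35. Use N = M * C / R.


N = M * C / R = 113 * 183 / 35 = 20679 / 35 = 590.83 ≈ 591

591 individuals


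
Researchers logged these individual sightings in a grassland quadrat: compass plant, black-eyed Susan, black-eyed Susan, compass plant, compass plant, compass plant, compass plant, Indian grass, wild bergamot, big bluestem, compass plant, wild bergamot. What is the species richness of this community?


Total individuals logged = 12
Distinct species (count of individuals): compass plant (6), black-eyed Susan (2), Indian grass (1), wild bergamot (2), big bluestem (1)
Species richness = number of distinct species = 5

5


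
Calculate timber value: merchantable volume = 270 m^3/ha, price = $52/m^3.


Value = 270 * 52 = $14040/ha

$14040/ha


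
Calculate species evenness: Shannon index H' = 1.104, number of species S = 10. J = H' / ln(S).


ln(10) = 2.30259
J = H' / ln(S) = 1.104 / 2.30259 = 0.479460 ≈ 0.4795

0.4795


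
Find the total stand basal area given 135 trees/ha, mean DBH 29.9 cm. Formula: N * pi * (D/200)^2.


(D/200)^2 = (29.9/200)^2 = 0.1495^2 = 0.02235025
Individual BA = 3.141593 * 0.02235025 = 0.0702154 m^2
Stand BA = 135 * 0.0702154 = 9.47908 ≈ 9.48 m^2/ha

9.48 m^2/ha


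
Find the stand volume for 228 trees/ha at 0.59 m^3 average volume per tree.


V_stand = 228 * 0.59 = 134.52 ≈ 134.5 m^3/ha

134.5 m^3/ha


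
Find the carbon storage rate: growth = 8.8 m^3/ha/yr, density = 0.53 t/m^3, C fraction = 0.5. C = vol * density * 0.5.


C = 8.8 * 0.53 * 0.5 = 2.332 ≈ 2.33 t C/ha/yr

2.33 t C/ha/yr


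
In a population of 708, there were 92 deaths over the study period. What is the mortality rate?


Mortality rate = 92 / 708 = 0.129944 ≈ 0.1299

0.1299


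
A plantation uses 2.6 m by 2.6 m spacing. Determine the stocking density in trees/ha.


N = 10000 / 2.6^2 = 10000 / 6.76 = 1479.29 ≈ 1479 trees/ha

1479 trees/ha


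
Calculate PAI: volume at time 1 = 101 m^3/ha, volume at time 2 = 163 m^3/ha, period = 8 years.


PAI = (V2 - V1) / period = (163 - 101) / 8 = 62 / 8 = 7.75 m^3/ha/yr

7.75 m^3/ha/yr


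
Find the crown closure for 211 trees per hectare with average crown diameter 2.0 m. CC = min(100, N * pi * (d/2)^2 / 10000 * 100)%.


(d/2)^2 = (2.0/2)^2 = 1^2 = 1
Crown area = 3.141593 * 1 = 3.14159 m^2
N * area / 10000 * 100 = 211 * 3.14159 / 10000 * 100 = 6.62875
CC = min(100, 6.62875) = 6.62875 ≈ 6.6%

6.6%


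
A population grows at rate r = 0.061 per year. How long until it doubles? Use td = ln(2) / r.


td = ln(2) / 0.061 = 0.693147 / 0.061 = 11.3631 ≈ 11.4 years

11.4 years


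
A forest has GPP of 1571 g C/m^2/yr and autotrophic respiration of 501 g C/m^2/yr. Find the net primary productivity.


NPP = GPP - Ra = 1571 - 501 = 1070 g C/m^2/yr

1070 g C/m^2/yr


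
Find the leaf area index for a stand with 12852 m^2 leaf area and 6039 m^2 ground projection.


LAI = 12852 / 6039 = 2.1282 ≈ 2.13

2.13


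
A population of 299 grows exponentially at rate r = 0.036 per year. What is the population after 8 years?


r*t = 0.036 * 8 = 0.288
exp(0.288) = 1.33376
N = 299 * 1.33376 = 398.794 ≈ 399

399


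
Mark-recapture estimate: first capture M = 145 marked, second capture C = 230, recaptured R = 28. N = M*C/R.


N = M * C / R = 145 * 230 / 28 = 33350 / 28 = 1191.07 ≈ 1191

1191 individuals


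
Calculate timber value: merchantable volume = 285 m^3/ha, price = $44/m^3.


Value = 285 * 44 = $12540/ha

$12540/ha


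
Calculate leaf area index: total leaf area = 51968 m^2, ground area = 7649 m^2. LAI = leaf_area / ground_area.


LAI = 51968 / 7649 = 6.7941 ≈ 6.79

6.79


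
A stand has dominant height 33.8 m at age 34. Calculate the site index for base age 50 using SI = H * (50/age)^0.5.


50/34 = 1.47059
(1.47059)^0.5 = 1.21268
SI = 33.8 * 1.21268 = 40.9886 ≈ 41.0 m

41.0 m


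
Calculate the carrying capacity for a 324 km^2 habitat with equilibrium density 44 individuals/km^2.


K = 44 * 324 = 14256 individuals

14256 individuals


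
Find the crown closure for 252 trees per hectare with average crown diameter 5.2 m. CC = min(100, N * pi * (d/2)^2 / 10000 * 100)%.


(d/2)^2 = (5.2/2)^2 = 2.6^2 = 6.76
Crown area = 3.141593 * 6.76 = 21.2372 m^2
N * area / 10000 * 100 = 252 * 21.2372 / 10000 * 100 = 53.5177
CC = min(100, 53.5177) = 53.5177 ≈ 53.5%

53.5%


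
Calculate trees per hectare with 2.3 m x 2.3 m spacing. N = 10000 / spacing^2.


N = 10000 / 2.3^2 = 10000 / 5.29 = 1890.36 ≈ 1890 trees/ha

1890 trees/ha


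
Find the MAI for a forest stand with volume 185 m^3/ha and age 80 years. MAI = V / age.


MAI = 185 / 80 = 2.3125 ≈ 2.31 m^3/ha/yr

2.31 m^3/ha/yr


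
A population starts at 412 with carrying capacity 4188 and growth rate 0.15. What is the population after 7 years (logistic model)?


(K - N0)/N0 = (4188 - 412)/412 = 3776/412 = 9.16505
r*t = 0.15 * 7 = 1.05; exp(-1.05) = 0.349938
9.16505 * 0.349938 = 3.20720
1 + 3.20720 = 4.20720
N = 4188 / 4.20720 = 995.436 ≈ 995

995


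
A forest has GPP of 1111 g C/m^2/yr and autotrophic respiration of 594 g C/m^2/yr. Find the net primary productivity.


NPP = GPP - Ra = 1111 - 594 = 517 g C/m^2/yr

517 g C/m^2/yr


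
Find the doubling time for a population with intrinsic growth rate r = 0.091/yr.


td = ln(2) / 0.091 = 0.693147 / 0.091 = 7.61700 ≈ 7.6 years

7.6 years


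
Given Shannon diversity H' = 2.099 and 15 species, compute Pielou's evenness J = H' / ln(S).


ln(15) = 2.70805
J = H' / ln(S) = 2.099 / 2.70805 = 0.775096 ≈ 0.7751

0.7751


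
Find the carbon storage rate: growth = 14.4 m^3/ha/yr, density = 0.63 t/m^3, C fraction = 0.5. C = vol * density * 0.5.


C = 14.4 * 0.63 * 0.5 = 4.536 ≈ 4.54 t C/ha/yr

4.54 t C/ha/yr


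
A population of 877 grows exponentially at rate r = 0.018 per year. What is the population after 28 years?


r*t = 0.018 * 28 = 0.504
exp(0.504) = 1.65533
N = 877 * 1.65533 = 1451.72 ≈ 1452

1452


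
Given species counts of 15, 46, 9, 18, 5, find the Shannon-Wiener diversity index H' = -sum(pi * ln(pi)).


Total N = 15 + 46 + 9 + 18 + 5 = 93
Per-species terms:
  p = 15/93 = 0.161290; ln(p) = -1.824551; p*ln(p) = 0.161290 * (-1.824551) = -0.294282
  p = 46/93 = 0.494624; ln(p) = -0.703957; p*ln(p) = 0.494624 * (-0.703957) = -0.348194
  p = 9/93 = 0.096774; ln(p) = -2.335377; p*ln(p) = 0.096774 * (-2.335377) = -0.226004
  p = 18/93 = 0.193548; ln(p) = -1.642230; p*ln(p) = 0.193548 * (-1.642230) = -0.317850
  p = 5/93 = 0.053763; ln(p) = -2.923170; p*ln(p) = 0.053763 * (-2.923170) = -0.157158
sum(p*ln(p)) = (-0.294282) + (-0.348194) + (-0.226004) + (-0.317850) + (-0.157158) = -1.343488
H' = -(-1.343488) = 1.343488 ≈ 1.3435

1.3435


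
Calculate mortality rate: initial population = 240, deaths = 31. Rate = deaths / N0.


Mortality rate = 31 / 240 = 0.129167 ≈ 0.1292

0.1292


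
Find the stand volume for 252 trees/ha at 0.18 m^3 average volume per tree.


V_stand = 252 * 0.18 = 45.36 ≈ 45.4 m^3/ha

45.4 m^3/ha


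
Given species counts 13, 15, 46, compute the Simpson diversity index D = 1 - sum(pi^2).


Total N = 13 + 15 + 46 = 74
Per-species terms:
  p = 13/74 = 0.175676; p^2 = 0.175676^2 = 0.030862
  p = 15/74 = 0.202703; p^2 = 0.202703^2 = 0.041089
  p = 46/74 = 0.621622; p^2 = 0.621622^2 = 0.386414
sum(p^2) = 0.030862 + 0.041089 + 0.386414 = 0.458365
D = 1 - 0.458365 = 0.541635 ≈ 0.5416

0.5416


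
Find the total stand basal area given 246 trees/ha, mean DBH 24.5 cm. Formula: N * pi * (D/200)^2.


(D/200)^2 = (24.5/200)^2 = 0.1225^2 = 0.01500625
Individual BA = 3.141593 * 0.01500625 = 0.0471435 m^2
Stand BA = 246 * 0.0471435 = 11.5973 ≈ 11.60 m^2/ha

11.60 m^2/ha


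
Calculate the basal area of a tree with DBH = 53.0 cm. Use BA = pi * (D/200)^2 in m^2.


D/200 = 53.0/200 = 0.265 m
(D/200)^2 = 0.265^2 = 0.070225
BA = 3.141593 * 0.070225 = 0.220618 ≈ 0.2206 m^2

0.2206 m^2


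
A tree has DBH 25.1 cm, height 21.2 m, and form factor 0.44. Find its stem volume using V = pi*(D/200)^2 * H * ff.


(D/200)^2 = (25.1/200)^2 = 0.1255^2 = 0.01575025
BA = 3.141593 * 0.01575025 = 0.0494809 m^2
V = 0.0494809 * 21.2 * 0.44 = 0.461558 ≈ 0.462 m^3

0.462 m^3


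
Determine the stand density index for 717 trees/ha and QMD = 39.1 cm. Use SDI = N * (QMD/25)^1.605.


QMD/25 = 39.1/25 = 1.564
(1.564)^1.605 = exp(1.605 * ln(1.564)) = exp(1.605 * 0.447247) = exp(0.717831) = 2.04998
SDI = 717 * 2.04998 = 1469.84 ≈ 1470

1470


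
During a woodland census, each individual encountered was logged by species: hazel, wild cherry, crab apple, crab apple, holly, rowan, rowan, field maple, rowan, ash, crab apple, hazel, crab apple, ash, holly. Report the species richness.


Total individuals logged = 15
Distinct species (count of individuals): hazel (2), wild cherry (1), crab apple (4), holly (2), rowan (3), field maple (1), ash (2)
Species richness = number of distinct species = 7

7


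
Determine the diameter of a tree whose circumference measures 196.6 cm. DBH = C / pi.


DBH = C / pi = 196.6 / 3.141593 = 62.5797 ≈ 62.58 cm

62.58 cm


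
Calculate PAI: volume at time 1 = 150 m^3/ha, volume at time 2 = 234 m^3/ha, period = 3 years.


PAI = (V2 - V1) / period = (234 - 150) / 3 = 84 / 3 = 28.00 m^3/ha/yr

28.00 m^3/ha/yr


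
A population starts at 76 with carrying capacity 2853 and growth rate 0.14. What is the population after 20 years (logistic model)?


(K - N0)/N0 = (2853 - 76)/76 = 2777/76 = 36.5395
r*t = 0.14 * 20 = 2.8; exp(-2.8) = 0.0608101
36.5395 * 0.0608101 = 2.22197
1 + 2.22197 = 3.22197
N = 2853 / 3.22197 = 885.483 ≈ 885

885


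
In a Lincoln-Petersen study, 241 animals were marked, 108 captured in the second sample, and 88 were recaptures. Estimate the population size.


N = M * C / R = 241 * 108 / 88 = 26028 / 88 = 295.77 ≈ 296

296 individuals


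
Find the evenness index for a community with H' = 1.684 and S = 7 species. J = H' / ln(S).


ln(7) = 1.94591
J = H' / ln(S) = 1.684 / 1.94591 = 0.865405 ≈ 0.8654

0.8654


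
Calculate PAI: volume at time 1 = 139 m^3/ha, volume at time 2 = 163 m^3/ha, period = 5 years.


PAI = (V2 - V1) / period = (163 - 139) / 5 = 24 / 5 = 4.80 m^3/ha/yr

4.80 m^3/ha/yr


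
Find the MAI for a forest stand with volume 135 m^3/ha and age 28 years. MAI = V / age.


MAI = 135 / 28 = 4.8214 ≈ 4.82 m^3/ha/yr

4.82 m^3/ha/yr


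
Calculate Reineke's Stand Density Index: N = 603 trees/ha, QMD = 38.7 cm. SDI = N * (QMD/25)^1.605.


QMD/25 = 38.7/25 = 1.548
(1.548)^1.605 = exp(1.605 * ln(1.548)) = exp(1.605 * 0.436964) = exp(0.701327) = 2.01643
SDI = 603 * 2.01643 = 1215.91 ≈ 1216

1216


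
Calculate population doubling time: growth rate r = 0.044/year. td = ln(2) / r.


td = ln(2) / 0.044 = 0.693147 / 0.044 = 15.7533 ≈ 15.8 years

15.8 years


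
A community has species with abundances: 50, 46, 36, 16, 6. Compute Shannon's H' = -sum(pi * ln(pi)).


Total N = 50 + 46 + 36 + 16 + 6 = 154
Per-species terms:
  p = 50/154 = 0.324675; ln(p) = -1.124931; p*ln(p) = 0.324675 * (-1.124931) = -0.365237
  p = 46/154 = 0.298701; ln(p) = -1.208312; p*ln(p) = 0.298701 * (-1.208312) = -0.360924
  p = 36/154 = 0.233766; ln(p) = -1.453435; p*ln(p) = 0.233766 * (-1.453435) = -0.339764
  p = 16/154 = 0.103896; ln(p) = -2.264365; p*ln(p) = 0.103896 * (-2.264365) = -0.235258
  p = 6/154 = 0.038961; ln(p) = -3.245194; p*ln(p) = 0.038961 * (-3.245194) = -0.126436
sum(p*ln(p)) = (-0.365237) + (-0.360924) + (-0.339764) + (-0.235258) + (-0.126436) = -1.427619
H' = -(-1.427619) = 1.427619 ≈ 1.4276

1.4276


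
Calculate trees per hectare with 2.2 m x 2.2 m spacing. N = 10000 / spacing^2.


N = 10000 / 2.2^2 = 10000 / 4.84 = 2066.12 ≈ 2066 trees/ha

2066 trees/ha


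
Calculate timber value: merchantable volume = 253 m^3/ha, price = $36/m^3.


Value = 253 * 36 = $9108/ha

$9108/ha


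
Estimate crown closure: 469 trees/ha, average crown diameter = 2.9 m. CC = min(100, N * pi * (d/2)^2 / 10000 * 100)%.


(d/2)^2 = (2.9/2)^2 = 1.45^2 = 2.1025
Crown area = 3.141593 * 2.1025 = 6.60520 m^2
N * area / 10000 * 100 = 469 * 6.60520 / 10000 * 100 = 30.9784
CC = min(100, 30.9784) = 30.9784 ≈ 31.0%

31.0%


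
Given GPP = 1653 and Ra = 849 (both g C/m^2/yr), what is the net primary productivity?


NPP = GPP - Ra = 1653 - 849 = 804 g C/m^2/yr

804 g C/m^2/yr


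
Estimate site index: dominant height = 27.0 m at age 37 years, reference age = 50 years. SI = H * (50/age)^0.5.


50/37 = 1.35135
(1.35135)^0.5 = 1.16248
SI = 27.0 * 1.16248 = 31.3870 ≈ 31.4 m

31.4 m


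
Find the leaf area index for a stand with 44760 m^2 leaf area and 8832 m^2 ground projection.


LAI = 44760 / 8832 = 5.0679 ≈ 5.07

5.07


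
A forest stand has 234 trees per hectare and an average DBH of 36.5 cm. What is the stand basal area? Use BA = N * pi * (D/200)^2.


(D/200)^2 = (36.5/200)^2 = 0.1825^2 = 0.03330625
Individual BA = 3.141593 * 0.03330625 = 0.104635 m^2
Stand BA = 234 * 0.104635 = 24.4846 ≈ 24.48 m^2/ha

24.48 m^2/ha


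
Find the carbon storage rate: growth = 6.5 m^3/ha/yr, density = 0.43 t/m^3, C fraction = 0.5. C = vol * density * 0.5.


C = 6.5 * 0.43 * 0.5 = 1.3975 ≈ 1.40 t C/ha/yr

1.40 t C/ha/yr


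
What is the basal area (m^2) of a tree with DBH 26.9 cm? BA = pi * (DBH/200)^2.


D/200 = 26.9/200 = 0.1345 m
(D/200)^2 = 0.1345^2 = 0.01809025
BA = 3.141593 * 0.01809025 = 0.0568322 ≈ 0.0568 m^2

0.0568 m^2


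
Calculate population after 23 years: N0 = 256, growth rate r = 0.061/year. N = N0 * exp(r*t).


r*t = 0.061 * 23 = 1.403
exp(1.403) = 4.06738
N = 256 * 4.06738 = 1041.25 ≈ 1041

1041


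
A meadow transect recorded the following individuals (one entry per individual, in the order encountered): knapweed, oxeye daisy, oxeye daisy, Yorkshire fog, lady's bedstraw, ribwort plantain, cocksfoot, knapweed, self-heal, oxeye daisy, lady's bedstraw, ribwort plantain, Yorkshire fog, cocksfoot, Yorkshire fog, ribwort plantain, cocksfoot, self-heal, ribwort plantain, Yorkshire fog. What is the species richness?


Total individuals logged = 20
Distinct species (count of individuals): knapweed (2), oxeye daisy (3), Yorkshire fog (4), lady's bedstraw (2), ribwort plantain (4), cocksfoot (3), self-heal (2)
Species richness = number of distinct species = 7

7


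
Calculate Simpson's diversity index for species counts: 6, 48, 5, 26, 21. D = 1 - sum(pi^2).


Total N = 6 + 48 + 5 + 26 + 21 = 106
Per-species terms:
  p = 6/106 = 0.056604; p^2 = 0.056604^2 = 0.003204
  p = 48/106 = 0.452830; p^2 = 0.452830^2 = 0.205055
  p = 5/106 = 0.047170; p^2 = 0.047170^2 = 0.002225
  p = 26/106 = 0.245283; p^2 = 0.245283^2 = 0.060164
  p = 21/106 = 0.198113; p^2 = 0.198113^2 = 0.039249
sum(p^2) = 0.003204 + 0.205055 + 0.002225 + 0.060164 + 0.039249 = 0.309897
D = 1 - 0.309897 = 0.690103 ≈ 0.6901

0.6901


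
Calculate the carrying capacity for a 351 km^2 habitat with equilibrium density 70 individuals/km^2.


K = 70 * 351 = 24570 individuals

24570 individuals


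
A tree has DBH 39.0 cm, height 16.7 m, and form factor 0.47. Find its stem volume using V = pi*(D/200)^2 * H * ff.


(D/200)^2 = (39.0/200)^2 = 0.195^2 = 0.038025
BA = 3.141593 * 0.038025 = 0.119459 m^2
V = 0.119459 * 16.7 * 0.47 = 0.937634 ≈ 0.938 m^3

0.938 m^3


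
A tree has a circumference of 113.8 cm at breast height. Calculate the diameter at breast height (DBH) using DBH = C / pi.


DBH = C / pi = 113.8 / 3.141593 = 36.2237 ≈ 36.22 cm

36.22 cm


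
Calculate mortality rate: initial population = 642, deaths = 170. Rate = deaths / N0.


Mortality rate = 170 / 642 = 0.264798 ≈ 0.2648

0.2648


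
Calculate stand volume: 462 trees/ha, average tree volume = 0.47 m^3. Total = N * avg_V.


V_stand = 462 * 0.47 = 217.14 ≈ 217.1 m^3/ha

217.1 m^3/ha


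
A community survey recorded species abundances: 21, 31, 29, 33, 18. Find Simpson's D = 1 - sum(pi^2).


Total N = 21 + 31 + 29 + 33 + 18 = 132
Per-species terms:
  p = 21/132 = 0.159091; p^2 = 0.159091^2 = 0.025310
  p = 31/132 = 0.234848; p^2 = 0.234848^2 = 0.055154
  p = 29/132 = 0.219697; p^2 = 0.219697^2 = 0.048267
  p = 33/132 = 0.250000; p^2 = 0.250000^2 = 0.062500
  p = 18/132 = 0.136364; p^2 = 0.136364^2 = 0.018595
sum(p^2) = 0.025310 + 0.055154 + 0.048267 + 0.062500 + 0.018595 = 0.209826
D = 1 - 0.209826 = 0.790174 ≈ 0.7902

0.7902


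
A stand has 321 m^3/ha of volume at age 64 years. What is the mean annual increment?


MAI = 321 / 64 = 5.0156 ≈ 5.02 m^3/ha/yr

5.02 m^3/ha/yr


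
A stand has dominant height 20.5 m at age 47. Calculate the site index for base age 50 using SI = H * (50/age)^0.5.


50/47 = 1.06383
(1.06383)^0.5 = 1.03142
SI = 20.5 * 1.03142 = 21.1441 ≈ 21.1 m

21.1 m


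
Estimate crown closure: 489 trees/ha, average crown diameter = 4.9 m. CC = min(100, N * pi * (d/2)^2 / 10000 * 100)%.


(d/2)^2 = (4.9/2)^2 = 2.45^2 = 6.0025
Crown area = 3.141593 * 6.0025 = 18.8574 m^2
N * area / 10000 * 100 = 489 * 18.8574 / 10000 * 100 = 92.2127
CC = min(100, 92.2127) = 92.2127 ≈ 92.2%

92.2%


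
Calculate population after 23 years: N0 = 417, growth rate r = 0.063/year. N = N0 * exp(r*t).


r*t = 0.063 * 23 = 1.449
exp(1.449) = 4.25885
N = 417 * 4.25885 = 1775.94 ≈ 1776

1776


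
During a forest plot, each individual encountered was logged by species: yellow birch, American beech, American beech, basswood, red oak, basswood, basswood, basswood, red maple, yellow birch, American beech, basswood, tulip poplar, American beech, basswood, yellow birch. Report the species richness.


Total individuals logged = 16
Distinct species (count of individuals): yellow birch (3), American beech (4), basswood (6), red oak (1), red maple (1), tulip poplar (1)
Species richness = number of distinct species = 6

6


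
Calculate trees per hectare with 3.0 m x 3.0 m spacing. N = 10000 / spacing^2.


N = 10000 / 3.0^2 = 10000 / 9 = 1111.11 ≈ 1111 trees/ha

1111 trees/ha


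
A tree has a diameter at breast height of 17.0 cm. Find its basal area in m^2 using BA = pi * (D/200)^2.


D/200 = 17.0/200 = 0.085 m
(D/200)^2 = 0.085^2 = 0.007225
BA = 3.141593 * 0.007225 = 0.0226980 ≈ 0.0227 m^2

0.0227 m^2


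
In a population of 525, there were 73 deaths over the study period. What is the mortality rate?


Mortality rate = 73 / 525 = 0.139048 ≈ 0.1390

0.1390


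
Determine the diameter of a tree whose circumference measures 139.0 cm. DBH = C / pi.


DBH = C / pi = 139.0 / 3.141593 = 44.2451 ≈ 44.25 cm

44.25 cm


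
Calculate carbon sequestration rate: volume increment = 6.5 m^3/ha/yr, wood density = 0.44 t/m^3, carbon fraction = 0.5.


C = 6.5 * 0.44 * 0.5 = 1.43 t C/ha/yr

1.43 t C/ha/yr


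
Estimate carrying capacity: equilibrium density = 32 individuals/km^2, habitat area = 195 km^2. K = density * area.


K = 32 * 195 = 6240 individuals

6240 individuals


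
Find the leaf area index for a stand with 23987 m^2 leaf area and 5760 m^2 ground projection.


LAI = 23987 / 5760 = 4.1644 ≈ 4.16

4.16


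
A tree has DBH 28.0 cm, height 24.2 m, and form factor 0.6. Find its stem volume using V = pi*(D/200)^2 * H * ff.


(D/200)^2 = (28.0/200)^2 = 0.14^2 = 0.0196
BA = 3.141593 * 0.0196 = 0.0615752 m^2
V = 0.0615752 * 24.2 * 0.6 = 0.894072 ≈ 0.894 m^3

0.894 m^3


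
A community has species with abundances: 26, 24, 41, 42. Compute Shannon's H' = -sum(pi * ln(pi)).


Total N = 26 + 24 + 41 + 42 = 133
Per-species terms:
  p = 26/133 = 0.195489; ln(p) = -1.632251; p*ln(p) = 0.195489 * (-1.632251) = -0.319087
  p = 24/133 = 0.180451; ln(p) = -1.712296; p*ln(p) = 0.180451 * (-1.712296) = -0.308986
  p = 41/133 = 0.308271; ln(p) = -1.176776; p*ln(p) = 0.308271 * (-1.176776) = -0.362766
  p = 42/133 = 0.315789; ln(p) = -1.152681; p*ln(p) = 0.315789 * (-1.152681) = -0.364004
sum(p*ln(p)) = (-0.319087) + (-0.308986) + (-0.362766) + (-0.364004) = -1.354843
H' = -(-1.354843) = 1.354843 ≈ 1.3548

1.3548
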